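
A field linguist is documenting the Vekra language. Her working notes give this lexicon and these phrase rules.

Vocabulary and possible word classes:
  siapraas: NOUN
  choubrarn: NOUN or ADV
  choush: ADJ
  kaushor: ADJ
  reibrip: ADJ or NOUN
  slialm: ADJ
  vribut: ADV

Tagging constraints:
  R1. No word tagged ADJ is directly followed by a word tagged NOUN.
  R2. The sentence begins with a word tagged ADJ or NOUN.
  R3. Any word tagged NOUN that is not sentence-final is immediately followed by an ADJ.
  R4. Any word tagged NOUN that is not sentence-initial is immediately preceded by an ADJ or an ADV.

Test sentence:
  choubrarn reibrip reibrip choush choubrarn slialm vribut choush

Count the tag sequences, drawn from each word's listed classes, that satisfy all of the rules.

1

Candidates per position — 1:choubrarn {NOUN,ADV}; 2:reibrip {ADJ,NOUN}; 3:reibrip {ADJ,NOUN}; 4:choush {ADJ}; 5:choubrarn {NOUN,ADV}; 6:slialm {ADJ}; 7:vribut {ADV}; 8:choush {ADJ}.
There are 16 candidate sequences in total.
The sequences that satisfy every rule: NOUN ADJ ADJ ADJ ADV ADJ ADV ADJ.
Count = 1.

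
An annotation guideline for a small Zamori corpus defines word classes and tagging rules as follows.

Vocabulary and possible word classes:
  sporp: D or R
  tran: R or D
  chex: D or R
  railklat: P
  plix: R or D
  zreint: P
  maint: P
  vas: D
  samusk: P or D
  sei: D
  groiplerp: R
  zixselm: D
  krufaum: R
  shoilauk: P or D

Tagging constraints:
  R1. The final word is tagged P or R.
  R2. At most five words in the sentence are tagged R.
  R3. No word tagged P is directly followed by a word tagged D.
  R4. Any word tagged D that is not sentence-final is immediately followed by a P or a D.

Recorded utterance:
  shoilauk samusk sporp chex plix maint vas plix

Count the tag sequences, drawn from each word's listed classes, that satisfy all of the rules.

Candidates per position — 1:shoilauk {P,D}; 2:samusk {P,D}; 3:sporp {D,R}; 4:chex {D,R}; 5:plix {R,D}; 6:maint {P}; 7:vas {D}; 8:plix {R,D}.
There are 64 candidate sequences in total.
Rule 3 cannot be satisfied by any choice of tags from the lexicon.
So there is no consistent tagging.
Count = 0.

0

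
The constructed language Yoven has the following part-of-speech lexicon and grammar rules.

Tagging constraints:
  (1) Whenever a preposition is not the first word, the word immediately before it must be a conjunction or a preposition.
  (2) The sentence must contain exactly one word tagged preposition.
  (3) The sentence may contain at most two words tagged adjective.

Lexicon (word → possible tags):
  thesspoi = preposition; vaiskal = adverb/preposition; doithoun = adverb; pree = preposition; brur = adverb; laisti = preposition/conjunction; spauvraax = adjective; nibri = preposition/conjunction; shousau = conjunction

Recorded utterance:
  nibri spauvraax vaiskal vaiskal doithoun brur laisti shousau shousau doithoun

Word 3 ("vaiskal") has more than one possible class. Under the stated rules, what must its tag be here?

Candidates per position — 1:nibri {preposition,conjunction}; 2:spauvraax {adjective}; 3:vaiskal {adverb,preposition}; 4:vaiskal {adverb,preposition}; 5:doithoun {adverb}; 6:brur {adverb}; 7:laisti {preposition,conjunction}; 8:shousau {conjunction}; 9:shousau {conjunction}; 10:doithoun {adverb}.
Word 3 cannot be preposition — rule 1 would then fail for every completion. It is adverb.
Word 4 cannot be preposition — rule 1 would then fail for every completion. It is adverb.
Word 7 cannot be preposition — rule 1 would then fail for every completion. It is conjunction.
Word 1 cannot be conjunction — rule 2 would then fail for every completion. It is preposition.
That leaves exactly one tagging: preposition adjective adverb adverb adverb adverb conjunction conjunction conjunction adverb.
Rule-by-rule: rule 1 satisfied; rule 2 satisfied; rule 3 satisfied.

adverb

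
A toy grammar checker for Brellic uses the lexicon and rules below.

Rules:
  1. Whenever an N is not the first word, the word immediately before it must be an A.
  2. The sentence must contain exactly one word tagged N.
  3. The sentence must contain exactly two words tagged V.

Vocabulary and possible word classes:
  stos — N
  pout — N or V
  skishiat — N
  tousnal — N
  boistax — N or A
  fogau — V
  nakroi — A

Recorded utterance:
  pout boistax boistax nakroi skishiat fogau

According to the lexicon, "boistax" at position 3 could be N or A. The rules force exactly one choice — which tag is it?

A

Candidates per position — 1:pout {N,V}; 2:boistax {N,A}; 3:boistax {N,A}; 4:nakroi {A}; 5:skishiat {N}; 6:fogau {V}.
Position 1: tagging it N would leave rule 2 unsatisfiable, so it must be V.
Position 2: tagging it N would leave rule 1 unsatisfiable, so it must be A.
Position 3: tagging it N would leave rule 2 unsatisfiable, so it must be A.
That leaves exactly one tagging: V A A A N V.
Checking: rule 1 ✓; rule 2 ✓; rule 3 ✓.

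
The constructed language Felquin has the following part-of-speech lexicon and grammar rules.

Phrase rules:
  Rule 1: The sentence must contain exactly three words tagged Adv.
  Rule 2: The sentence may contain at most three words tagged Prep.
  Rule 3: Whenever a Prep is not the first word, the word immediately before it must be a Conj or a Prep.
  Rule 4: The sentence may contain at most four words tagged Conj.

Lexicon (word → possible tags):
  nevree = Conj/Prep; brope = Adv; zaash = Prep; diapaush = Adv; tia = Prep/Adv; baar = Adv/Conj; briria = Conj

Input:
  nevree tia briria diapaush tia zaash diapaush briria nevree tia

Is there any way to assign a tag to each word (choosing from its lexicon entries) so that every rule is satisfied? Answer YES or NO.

NO

Candidates per position — 1:nevree {Conj,Prep}; 2:tia {Prep,Adv}; 3:briria {Conj}; 4:diapaush {Adv}; 5:tia {Prep,Adv}; 6:zaash {Prep}; 7:diapaush {Adv}; 8:briria {Conj}; 9:nevree {Conj,Prep}; 10:tia {Prep,Adv}.
Rule 3 cannot be satisfied by any choice of tags from the lexicon.
So there is no consistent tagging.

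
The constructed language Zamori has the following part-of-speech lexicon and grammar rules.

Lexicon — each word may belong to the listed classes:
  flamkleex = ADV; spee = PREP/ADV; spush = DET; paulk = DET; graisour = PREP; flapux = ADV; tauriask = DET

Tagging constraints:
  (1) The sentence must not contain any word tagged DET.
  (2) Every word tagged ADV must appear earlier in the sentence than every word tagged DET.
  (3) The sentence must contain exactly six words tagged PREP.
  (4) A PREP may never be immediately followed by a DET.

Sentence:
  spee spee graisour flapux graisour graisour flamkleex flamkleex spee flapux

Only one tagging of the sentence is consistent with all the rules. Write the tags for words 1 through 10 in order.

Candidates per position — 1:spee {PREP,ADV}; 2:spee {PREP,ADV}; 3:graisour {PREP}; 4:flapux {ADV}; 5:graisour {PREP}; 6:graisour {PREP}; 7:flamkleex {ADV}; 8:flamkleex {ADV}; 9:spee {PREP,ADV}; 10:flapux {ADV}.
Word 1 cannot be ADV — rule 3 would then fail for every completion. It is PREP.
Word 2 cannot be ADV — rule 3 would then fail for every completion. It is PREP.
Word 9 cannot be ADV — rule 3 would then fail for every completion. It is PREP.
So the tagging must be: PREP PREP PREP ADV PREP PREP ADV ADV PREP ADV.
Check: rule 1 ok; rule 2 ok; rule 3 ok; rule 4 ok.

PREP PREP PREP ADV PREP PREP ADV ADV PREP ADV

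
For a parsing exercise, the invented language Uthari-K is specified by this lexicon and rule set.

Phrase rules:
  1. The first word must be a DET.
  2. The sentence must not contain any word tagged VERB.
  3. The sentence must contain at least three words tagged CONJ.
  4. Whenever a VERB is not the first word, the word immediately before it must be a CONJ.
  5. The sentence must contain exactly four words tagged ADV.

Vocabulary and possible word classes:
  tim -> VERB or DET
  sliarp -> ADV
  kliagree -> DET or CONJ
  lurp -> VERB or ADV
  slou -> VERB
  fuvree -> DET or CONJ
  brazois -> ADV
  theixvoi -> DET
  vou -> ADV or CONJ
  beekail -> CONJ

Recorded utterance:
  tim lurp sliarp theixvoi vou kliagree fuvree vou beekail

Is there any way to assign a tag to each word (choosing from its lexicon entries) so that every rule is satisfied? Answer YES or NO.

YES

Candidates per position — 1:tim {VERB,DET}; 2:lurp {VERB,ADV}; 3:sliarp {ADV}; 4:theixvoi {DET}; 5:vou {ADV,CONJ}; 6:kliagree {DET,CONJ}; 7:fuvree {DET,CONJ}; 8:vou {ADV,CONJ}; 9:beekail {CONJ}.
One satisfying assignment: DET ADV ADV DET ADV CONJ CONJ ADV CONJ.
Checking: rule 1 satisfied; rule 2 satisfied; rule 3 satisfied; rule 4 satisfied; rule 5 satisfied.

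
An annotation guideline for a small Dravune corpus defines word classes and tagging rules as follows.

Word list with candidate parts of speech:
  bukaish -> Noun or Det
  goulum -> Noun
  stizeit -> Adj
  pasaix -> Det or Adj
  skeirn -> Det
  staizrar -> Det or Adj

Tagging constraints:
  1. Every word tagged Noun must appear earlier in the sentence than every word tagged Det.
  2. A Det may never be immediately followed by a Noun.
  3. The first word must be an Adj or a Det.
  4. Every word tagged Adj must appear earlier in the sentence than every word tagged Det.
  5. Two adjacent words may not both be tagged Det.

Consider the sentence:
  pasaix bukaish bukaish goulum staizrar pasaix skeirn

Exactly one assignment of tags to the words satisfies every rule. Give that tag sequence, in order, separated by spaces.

Candidates per position — 1:pasaix {Det,Adj}; 2:bukaish {Noun,Det}; 3:bukaish {Noun,Det}; 4:goulum {Noun}; 5:staizrar {Det,Adj}; 6:pasaix {Det,Adj}; 7:skeirn {Det}.
Word 1 cannot be Det — rule 1 would then fail for every completion. It is Adj.
Word 2 cannot be Det — rule 1 would then fail for every completion. It is Noun.
Word 3 cannot be Det — rule 1 would then fail for every completion. It is Noun.
Word 6 cannot be Det — rule 5 would then fail for every completion. It is Adj.
Word 5 cannot be Det — rule 4 would then fail for every completion. It is Adj.
That leaves exactly one tagging: Adj Noun Noun Noun Adj Adj Det.
Verifying each rule — rule 1 satisfied; rule 2 satisfied; rule 3 satisfied; rule 4 satisfied; rule 5 satisfied.

Adj Noun Noun Noun Adj Adj Det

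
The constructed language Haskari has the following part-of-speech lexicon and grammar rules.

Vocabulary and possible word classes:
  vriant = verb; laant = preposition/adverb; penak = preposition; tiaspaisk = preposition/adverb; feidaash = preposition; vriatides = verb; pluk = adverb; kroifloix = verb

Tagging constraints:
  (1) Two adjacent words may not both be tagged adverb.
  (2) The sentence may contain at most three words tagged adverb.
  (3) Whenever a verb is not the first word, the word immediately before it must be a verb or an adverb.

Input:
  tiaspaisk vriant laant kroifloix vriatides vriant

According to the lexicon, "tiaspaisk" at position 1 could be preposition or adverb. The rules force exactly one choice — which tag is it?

adverb

Candidates per position — 1:tiaspaisk {preposition,adverb}; 2:vriant {verb}; 3:laant {preposition,adverb}; 4:kroifloix {verb}; 5:vriatides {verb}; 6:vriant {verb}.
At position 1, choosing preposition makes rule 3 impossible to satisfy; hence adverb.
At position 3, choosing preposition makes rule 3 impossible to satisfy; hence adverb.
So the tagging must be: adverb verb adverb verb verb verb.
Checking: rule 1 ✓; rule 2 ✓; rule 3 ✓.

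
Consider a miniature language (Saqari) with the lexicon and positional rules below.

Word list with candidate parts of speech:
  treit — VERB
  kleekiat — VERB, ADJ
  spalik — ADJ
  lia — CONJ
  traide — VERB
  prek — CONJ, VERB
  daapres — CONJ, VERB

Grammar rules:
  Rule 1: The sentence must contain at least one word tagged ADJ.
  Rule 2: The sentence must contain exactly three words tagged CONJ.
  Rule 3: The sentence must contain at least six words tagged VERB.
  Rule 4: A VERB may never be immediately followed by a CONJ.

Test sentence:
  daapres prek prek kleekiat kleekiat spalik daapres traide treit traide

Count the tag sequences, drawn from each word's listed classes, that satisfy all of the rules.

2

Candidates per position — 1:daapres {CONJ,VERB}; 2:prek {CONJ,VERB}; 3:prek {CONJ,VERB}; 4:kleekiat {VERB,ADJ}; 5:kleekiat {VERB,ADJ}; 6:spalik {ADJ}; 7:daapres {CONJ,VERB}; 8:traide {VERB}; 9:treit {VERB}; 10:traide {VERB}.
There are 64 candidate sequences in total.
The sequences that satisfy every rule: CONJ CONJ CONJ VERB VERB ADJ VERB VERB VERB VERB; CONJ CONJ VERB VERB VERB ADJ CONJ VERB VERB VERB.
Count = 2.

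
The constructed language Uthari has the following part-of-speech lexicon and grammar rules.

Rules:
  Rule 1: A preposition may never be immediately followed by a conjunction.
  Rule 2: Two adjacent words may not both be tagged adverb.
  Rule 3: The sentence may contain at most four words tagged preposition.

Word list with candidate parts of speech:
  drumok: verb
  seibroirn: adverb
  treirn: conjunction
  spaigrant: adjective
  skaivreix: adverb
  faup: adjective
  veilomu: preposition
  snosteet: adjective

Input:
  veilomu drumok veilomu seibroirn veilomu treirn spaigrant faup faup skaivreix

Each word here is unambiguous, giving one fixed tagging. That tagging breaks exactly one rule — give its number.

Fixed tagging: preposition verb preposition adverb preposition conjunction adjective adjective adjective adverb.
Applying the rules: R1 ✗, R2 ✓, R3 ✓.
Only rule 1 fails.

1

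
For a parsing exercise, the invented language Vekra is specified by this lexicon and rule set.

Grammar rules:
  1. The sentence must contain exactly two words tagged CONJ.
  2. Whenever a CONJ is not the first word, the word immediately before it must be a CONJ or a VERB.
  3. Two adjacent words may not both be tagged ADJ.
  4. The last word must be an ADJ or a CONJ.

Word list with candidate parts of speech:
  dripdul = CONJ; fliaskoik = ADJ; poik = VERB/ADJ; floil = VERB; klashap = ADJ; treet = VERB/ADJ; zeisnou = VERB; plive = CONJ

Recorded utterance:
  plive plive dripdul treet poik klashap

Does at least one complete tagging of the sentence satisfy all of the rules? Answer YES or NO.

Candidates per position — 1:plive {CONJ}; 2:plive {CONJ}; 3:dripdul {CONJ}; 4:treet {VERB,ADJ}; 5:poik {VERB,ADJ}; 6:klashap {ADJ}.
Rule 1 cannot be satisfied by any choice of tags from the lexicon.
So there is no consistent tagging.

NO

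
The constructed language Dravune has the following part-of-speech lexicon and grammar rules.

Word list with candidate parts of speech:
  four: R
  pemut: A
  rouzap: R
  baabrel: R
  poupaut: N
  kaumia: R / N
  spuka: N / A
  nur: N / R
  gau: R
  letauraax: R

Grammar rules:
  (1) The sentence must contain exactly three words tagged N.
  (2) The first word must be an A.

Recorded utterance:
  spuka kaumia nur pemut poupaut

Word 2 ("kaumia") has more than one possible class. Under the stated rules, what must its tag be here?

N

Candidates per position — 1:spuka {N,A}; 2:kaumia {R,N}; 3:nur {N,R}; 4:pemut {A}; 5:poupaut {N}.
Position 1: tagging it N would leave rule 2 unsatisfiable, so it must be A.
Position 2: tagging it R would leave rule 1 unsatisfiable, so it must be N.
Position 3: tagging it R would leave rule 1 unsatisfiable, so it must be N.
That leaves exactly one tagging: A N N A N.
Check: rule 1 ✓; rule 2 ✓.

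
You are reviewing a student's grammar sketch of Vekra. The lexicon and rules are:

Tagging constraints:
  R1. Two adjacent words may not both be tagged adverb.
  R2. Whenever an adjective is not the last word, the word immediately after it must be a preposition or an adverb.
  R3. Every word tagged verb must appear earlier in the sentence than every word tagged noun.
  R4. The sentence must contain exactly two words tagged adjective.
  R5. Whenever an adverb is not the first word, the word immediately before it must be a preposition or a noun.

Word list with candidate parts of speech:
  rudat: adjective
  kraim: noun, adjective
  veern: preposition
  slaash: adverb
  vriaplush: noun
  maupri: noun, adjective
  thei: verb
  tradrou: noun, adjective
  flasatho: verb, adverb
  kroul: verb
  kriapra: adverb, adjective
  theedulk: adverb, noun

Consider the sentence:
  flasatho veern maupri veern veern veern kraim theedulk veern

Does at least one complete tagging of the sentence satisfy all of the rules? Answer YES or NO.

NO

Candidates per position — 1:flasatho {verb,adverb}; 2:veern {preposition}; 3:maupri {noun,adjective}; 4:veern {preposition}; 5:veern {preposition}; 6:veern {preposition}; 7:kraim {noun,adjective}; 8:theedulk {adverb,noun}; 9:veern {preposition}.
Every candidate sequence violates at least one rule; no consistent tagging exists.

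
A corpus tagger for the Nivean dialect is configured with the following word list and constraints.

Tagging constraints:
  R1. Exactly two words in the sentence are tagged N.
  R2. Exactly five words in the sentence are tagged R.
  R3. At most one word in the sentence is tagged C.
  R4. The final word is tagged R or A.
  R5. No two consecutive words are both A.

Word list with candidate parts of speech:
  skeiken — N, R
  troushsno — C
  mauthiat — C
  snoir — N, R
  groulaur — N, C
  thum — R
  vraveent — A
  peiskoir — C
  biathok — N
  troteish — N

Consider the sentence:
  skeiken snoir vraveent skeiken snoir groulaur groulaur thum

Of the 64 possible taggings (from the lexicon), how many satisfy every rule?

1

Candidates per position — 1:skeiken {N,R}; 2:snoir {N,R}; 3:vraveent {A}; 4:skeiken {N,R}; 5:snoir {N,R}; 6:groulaur {N,C}; 7:groulaur {N,C}; 8:thum {R}.
There are 64 candidate sequences in total.
The sequences that satisfy every rule: R R A R R N N R.
Count = 1.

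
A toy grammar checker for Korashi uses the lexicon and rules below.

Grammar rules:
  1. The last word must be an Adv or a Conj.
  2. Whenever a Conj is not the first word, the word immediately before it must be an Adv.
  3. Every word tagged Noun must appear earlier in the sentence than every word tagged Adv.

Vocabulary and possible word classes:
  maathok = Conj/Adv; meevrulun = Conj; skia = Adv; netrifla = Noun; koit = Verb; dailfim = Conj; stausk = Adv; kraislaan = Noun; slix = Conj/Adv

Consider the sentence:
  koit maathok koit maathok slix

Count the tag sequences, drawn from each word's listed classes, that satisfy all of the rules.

Candidates per position — 1:koit {Verb}; 2:maathok {Conj,Adv}; 3:koit {Verb}; 4:maathok {Conj,Adv}; 5:slix {Conj,Adv}.
There are 8 candidate sequences in total.
The sequences that satisfy every rule: Verb Adv Verb Adv Conj; Verb Adv Verb Adv Adv.
Count = 2.

2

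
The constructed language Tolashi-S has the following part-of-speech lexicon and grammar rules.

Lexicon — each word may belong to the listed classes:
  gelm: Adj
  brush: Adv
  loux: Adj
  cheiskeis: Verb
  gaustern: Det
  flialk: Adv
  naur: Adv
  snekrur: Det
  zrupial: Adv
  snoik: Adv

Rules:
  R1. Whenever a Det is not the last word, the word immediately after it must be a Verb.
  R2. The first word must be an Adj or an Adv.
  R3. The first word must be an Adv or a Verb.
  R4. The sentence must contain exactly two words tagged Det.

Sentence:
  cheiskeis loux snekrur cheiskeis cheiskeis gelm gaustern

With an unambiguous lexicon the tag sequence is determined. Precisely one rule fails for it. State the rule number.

2

Fixed tagging: Verb Adj Det Verb Verb Adj Det.
Checking each rule: R1 pass, R2 fail, R3 pass, R4 pass.
Only rule 2 fails.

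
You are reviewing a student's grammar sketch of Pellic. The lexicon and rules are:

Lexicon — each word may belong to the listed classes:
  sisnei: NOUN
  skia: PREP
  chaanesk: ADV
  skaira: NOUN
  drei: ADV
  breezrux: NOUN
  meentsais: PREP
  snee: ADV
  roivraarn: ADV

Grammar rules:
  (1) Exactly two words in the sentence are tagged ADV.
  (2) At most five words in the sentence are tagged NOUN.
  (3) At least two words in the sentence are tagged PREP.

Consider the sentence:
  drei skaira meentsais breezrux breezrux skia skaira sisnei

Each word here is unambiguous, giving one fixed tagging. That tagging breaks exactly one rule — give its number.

Fixed tagging: ADV NOUN PREP NOUN NOUN PREP NOUN NOUN.
Checking each rule: R1 fail, R2 pass, R3 pass.
Only rule 1 fails.

1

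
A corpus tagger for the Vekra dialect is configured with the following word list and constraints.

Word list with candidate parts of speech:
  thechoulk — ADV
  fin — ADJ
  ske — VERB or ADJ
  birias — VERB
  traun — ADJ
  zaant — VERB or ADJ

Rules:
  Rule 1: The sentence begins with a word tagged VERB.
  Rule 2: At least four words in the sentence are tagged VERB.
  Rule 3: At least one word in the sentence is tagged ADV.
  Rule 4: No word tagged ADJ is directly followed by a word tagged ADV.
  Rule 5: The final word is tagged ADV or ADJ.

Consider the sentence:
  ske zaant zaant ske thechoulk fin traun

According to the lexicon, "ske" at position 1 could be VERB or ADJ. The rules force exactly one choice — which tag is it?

VERB

Candidates per position — 1:ske {VERB,ADJ}; 2:zaant {VERB,ADJ}; 3:zaant {VERB,ADJ}; 4:ske {VERB,ADJ}; 5:thechoulk {ADV}; 6:fin {ADJ}; 7:traun {ADJ}.
Position 1: tagging it ADJ would leave rule 1 unsatisfiable, so it must be VERB.
Position 2: tagging it ADJ would leave rule 2 unsatisfiable, so it must be VERB.
Position 3: tagging it ADJ would leave rule 2 unsatisfiable, so it must be VERB.
Position 4: tagging it ADJ would leave rule 2 unsatisfiable, so it must be VERB.
The only consistent sequence is: VERB VERB VERB VERB ADV ADJ ADJ.
Check: rule 1 holds; rule 2 holds; rule 3 holds; rule 4 holds; rule 5 holds.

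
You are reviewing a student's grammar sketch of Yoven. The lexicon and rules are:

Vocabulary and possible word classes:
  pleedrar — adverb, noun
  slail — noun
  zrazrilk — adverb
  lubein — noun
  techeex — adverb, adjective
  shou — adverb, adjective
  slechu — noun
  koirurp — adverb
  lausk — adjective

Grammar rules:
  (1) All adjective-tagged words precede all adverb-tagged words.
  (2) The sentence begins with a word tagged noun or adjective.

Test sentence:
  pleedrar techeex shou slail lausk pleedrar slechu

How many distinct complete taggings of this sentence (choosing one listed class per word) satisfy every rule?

Candidates per position — 1:pleedrar {adverb,noun}; 2:techeex {adverb,adjective}; 3:shou {adverb,adjective}; 4:slail {noun}; 5:lausk {adjective}; 6:pleedrar {adverb,noun}; 7:slechu {noun}.
There are 16 candidate sequences in total.
The sequences that satisfy every rule: noun adjective adjective noun adjective adverb noun; noun adjective adjective noun adjective noun noun.
Count = 2.

2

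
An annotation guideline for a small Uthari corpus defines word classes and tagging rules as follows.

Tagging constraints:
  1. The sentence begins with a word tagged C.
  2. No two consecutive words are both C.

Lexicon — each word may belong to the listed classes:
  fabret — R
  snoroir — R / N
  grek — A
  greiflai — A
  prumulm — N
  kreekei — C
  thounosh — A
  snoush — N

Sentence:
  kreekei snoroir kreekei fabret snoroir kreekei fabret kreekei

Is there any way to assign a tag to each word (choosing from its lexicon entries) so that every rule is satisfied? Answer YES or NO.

Candidates per position — 1:kreekei {C}; 2:snoroir {R,N}; 3:kreekei {C}; 4:fabret {R}; 5:snoroir {R,N}; 6:kreekei {C}; 7:fabret {R}; 8:kreekei {C}.
One satisfying assignment: C R C R R C R C.
Verifying each rule — rule 1 ✓; rule 2 ✓.

YES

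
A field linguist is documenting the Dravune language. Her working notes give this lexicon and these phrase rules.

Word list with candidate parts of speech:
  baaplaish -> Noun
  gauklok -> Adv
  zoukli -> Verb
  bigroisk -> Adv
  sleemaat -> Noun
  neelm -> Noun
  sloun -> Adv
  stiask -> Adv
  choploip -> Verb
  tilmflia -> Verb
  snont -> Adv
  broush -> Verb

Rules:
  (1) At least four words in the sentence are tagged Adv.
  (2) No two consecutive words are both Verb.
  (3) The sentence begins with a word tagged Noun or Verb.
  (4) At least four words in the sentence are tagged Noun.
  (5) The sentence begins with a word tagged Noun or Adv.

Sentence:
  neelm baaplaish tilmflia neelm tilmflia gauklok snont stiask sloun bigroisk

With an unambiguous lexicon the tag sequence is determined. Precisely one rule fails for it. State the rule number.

4

Fixed tagging: Noun Noun Verb Noun Verb Adv Adv Adv Adv Adv.
Applying the rules: R1 pass, R2 pass, R3 pass, R4 fail, R5 pass.
Only rule 4 fails.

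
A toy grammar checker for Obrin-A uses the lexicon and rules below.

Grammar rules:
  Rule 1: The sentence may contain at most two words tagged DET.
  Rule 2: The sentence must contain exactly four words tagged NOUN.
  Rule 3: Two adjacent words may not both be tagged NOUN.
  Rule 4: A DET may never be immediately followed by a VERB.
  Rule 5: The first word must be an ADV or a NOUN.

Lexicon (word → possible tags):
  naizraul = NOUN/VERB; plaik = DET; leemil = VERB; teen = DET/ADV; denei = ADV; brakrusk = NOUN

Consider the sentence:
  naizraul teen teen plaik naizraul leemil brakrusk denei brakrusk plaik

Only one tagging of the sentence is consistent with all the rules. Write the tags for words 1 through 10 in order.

NOUN ADV ADV DET NOUN VERB NOUN ADV NOUN DET

Candidates per position — 1:naizraul {NOUN,VERB}; 2:teen {DET,ADV}; 3:teen {DET,ADV}; 4:plaik {DET}; 5:naizraul {NOUN,VERB}; 6:leemil {VERB}; 7:brakrusk {NOUN}; 8:denei {ADV}; 9:brakrusk {NOUN}; 10:plaik {DET}.
Position 1: tagging it VERB would leave rule 2 unsatisfiable, so it must be NOUN.
Position 2: tagging it DET would leave rule 1 unsatisfiable, so it must be ADV.
Position 3: tagging it DET would leave rule 1 unsatisfiable, so it must be ADV.
Position 5: tagging it VERB would leave rule 2 unsatisfiable, so it must be NOUN.
The unique satisfying tagging is: NOUN ADV ADV DET NOUN VERB NOUN ADV NOUN DET.
Rule-by-rule: rule 1 satisfied; rule 2 satisfied; rule 3 satisfied; rule 4 satisfied; rule 5 satisfied.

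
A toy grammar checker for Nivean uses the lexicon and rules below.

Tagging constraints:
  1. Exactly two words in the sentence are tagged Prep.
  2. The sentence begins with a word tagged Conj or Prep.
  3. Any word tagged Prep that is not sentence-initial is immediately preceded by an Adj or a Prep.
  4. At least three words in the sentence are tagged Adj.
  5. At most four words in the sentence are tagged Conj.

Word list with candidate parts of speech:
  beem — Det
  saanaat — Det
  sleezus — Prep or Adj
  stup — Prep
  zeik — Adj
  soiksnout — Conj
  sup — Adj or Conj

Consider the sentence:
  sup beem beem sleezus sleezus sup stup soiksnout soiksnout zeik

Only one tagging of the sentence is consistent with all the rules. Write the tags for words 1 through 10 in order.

Candidates per position — 1:sup {Adj,Conj}; 2:beem {Det}; 3:beem {Det}; 4:sleezus {Prep,Adj}; 5:sleezus {Prep,Adj}; 6:sup {Adj,Conj}; 7:stup {Prep}; 8:soiksnout {Conj}; 9:soiksnout {Conj}; 10:zeik {Adj}.
Position 1: tagging it Adj would leave rule 2 unsatisfiable, so it must be Conj.
Position 4: tagging it Prep would leave rule 3 unsatisfiable, so it must be Adj.
Position 5: tagging it Adj would leave rule 1 unsatisfiable, so it must be Prep.
Position 6: tagging it Conj would leave rule 3 unsatisfiable, so it must be Adj.
That leaves exactly one tagging: Conj Det Det Adj Prep Adj Prep Conj Conj Adj.
Rule-by-rule: rule 1 ok; rule 2 ok; rule 3 ok; rule 4 ok; rule 5 ok.

Conj Det Det Adj Prep Adj Prep Conj Conj Adj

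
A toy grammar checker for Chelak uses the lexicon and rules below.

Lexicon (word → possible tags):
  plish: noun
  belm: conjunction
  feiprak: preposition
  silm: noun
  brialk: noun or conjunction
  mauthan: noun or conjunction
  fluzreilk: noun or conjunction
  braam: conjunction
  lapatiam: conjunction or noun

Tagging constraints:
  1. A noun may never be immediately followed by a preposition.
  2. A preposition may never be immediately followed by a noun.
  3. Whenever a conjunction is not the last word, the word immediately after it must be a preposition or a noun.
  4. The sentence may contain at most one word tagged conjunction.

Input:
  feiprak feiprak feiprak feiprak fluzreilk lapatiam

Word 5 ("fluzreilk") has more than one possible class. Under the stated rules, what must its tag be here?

conjunction

Candidates per position — 1:feiprak {preposition}; 2:feiprak {preposition}; 3:feiprak {preposition}; 4:feiprak {preposition}; 5:fluzreilk {noun,conjunction}; 6:lapatiam {conjunction,noun}.
Word 5 cannot be noun — rule 2 would then fail for every completion. It is conjunction.
Word 6 cannot be conjunction — rule 3 would then fail for every completion. It is noun.
The only consistent sequence is: preposition preposition preposition preposition conjunction noun.
Verifying each rule — rule 1 ok; rule 2 ok; rule 3 ok; rule 4 ok.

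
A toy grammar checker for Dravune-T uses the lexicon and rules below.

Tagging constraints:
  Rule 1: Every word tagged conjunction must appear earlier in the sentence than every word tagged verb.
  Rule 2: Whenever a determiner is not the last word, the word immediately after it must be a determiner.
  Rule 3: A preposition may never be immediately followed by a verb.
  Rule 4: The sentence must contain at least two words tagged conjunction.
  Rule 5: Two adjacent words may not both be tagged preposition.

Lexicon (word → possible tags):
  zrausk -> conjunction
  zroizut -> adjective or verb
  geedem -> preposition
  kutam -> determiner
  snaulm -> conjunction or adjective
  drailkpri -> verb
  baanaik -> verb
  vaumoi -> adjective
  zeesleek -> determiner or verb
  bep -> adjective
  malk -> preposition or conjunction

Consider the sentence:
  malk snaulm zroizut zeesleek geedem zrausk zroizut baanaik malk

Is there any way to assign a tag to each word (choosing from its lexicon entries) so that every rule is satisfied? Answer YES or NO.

Candidates per position — 1:malk {preposition,conjunction}; 2:snaulm {conjunction,adjective}; 3:zroizut {adjective,verb}; 4:zeesleek {determiner,verb}; 5:geedem {preposition}; 6:zrausk {conjunction}; 7:zroizut {adjective,verb}; 8:baanaik {verb}; 9:malk {preposition,conjunction}.
Every candidate sequence violates at least one rule; no consistent tagging exists.

NO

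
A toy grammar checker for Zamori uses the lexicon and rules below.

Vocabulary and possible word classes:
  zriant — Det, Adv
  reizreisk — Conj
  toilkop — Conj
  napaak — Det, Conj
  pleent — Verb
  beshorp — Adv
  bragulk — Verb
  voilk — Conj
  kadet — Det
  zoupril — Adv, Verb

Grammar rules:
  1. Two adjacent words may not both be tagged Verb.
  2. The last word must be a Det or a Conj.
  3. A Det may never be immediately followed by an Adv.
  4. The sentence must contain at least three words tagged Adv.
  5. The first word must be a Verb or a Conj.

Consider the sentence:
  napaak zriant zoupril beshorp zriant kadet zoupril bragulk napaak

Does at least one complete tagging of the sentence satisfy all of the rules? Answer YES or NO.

NO

Candidates per position — 1:napaak {Det,Conj}; 2:zriant {Det,Adv}; 3:zoupril {Adv,Verb}; 4:beshorp {Adv}; 5:zriant {Det,Adv}; 6:kadet {Det}; 7:zoupril {Adv,Verb}; 8:bragulk {Verb}; 9:napaak {Det,Conj}.
Every candidate sequence violates at least one rule; no consistent tagging exists.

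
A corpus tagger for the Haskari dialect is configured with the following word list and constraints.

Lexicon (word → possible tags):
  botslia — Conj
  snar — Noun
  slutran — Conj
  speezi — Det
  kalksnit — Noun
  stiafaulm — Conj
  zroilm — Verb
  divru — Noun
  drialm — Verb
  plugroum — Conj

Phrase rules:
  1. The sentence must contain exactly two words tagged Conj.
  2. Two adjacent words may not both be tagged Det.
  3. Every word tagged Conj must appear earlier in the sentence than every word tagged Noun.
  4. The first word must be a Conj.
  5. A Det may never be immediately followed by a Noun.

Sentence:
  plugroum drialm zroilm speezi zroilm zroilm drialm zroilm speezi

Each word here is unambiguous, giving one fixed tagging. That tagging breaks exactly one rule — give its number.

1

Fixed tagging: Conj Verb Verb Det Verb Verb Verb Verb Det.
Rule check: R1 fail, R2 pass, R3 pass, R4 pass, R5 pass.
Only rule 1 fails.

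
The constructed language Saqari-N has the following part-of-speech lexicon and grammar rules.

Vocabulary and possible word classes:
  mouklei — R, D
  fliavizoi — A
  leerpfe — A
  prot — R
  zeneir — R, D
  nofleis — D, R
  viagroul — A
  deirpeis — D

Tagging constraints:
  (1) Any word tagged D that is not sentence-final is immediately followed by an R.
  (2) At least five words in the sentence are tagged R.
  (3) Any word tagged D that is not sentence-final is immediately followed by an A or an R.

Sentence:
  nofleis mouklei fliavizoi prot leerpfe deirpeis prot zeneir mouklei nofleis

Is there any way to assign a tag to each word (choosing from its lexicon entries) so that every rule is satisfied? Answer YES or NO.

Candidates per position — 1:nofleis {D,R}; 2:mouklei {R,D}; 3:fliavizoi {A}; 4:prot {R}; 5:leerpfe {A}; 6:deirpeis {D}; 7:prot {R}; 8:zeneir {R,D}; 9:mouklei {R,D}; 10:nofleis {D,R}.
One satisfying assignment: R R A R A D R R D R.
Rule-by-rule: rule 1 ok; rule 2 ok; rule 3 ok.

YES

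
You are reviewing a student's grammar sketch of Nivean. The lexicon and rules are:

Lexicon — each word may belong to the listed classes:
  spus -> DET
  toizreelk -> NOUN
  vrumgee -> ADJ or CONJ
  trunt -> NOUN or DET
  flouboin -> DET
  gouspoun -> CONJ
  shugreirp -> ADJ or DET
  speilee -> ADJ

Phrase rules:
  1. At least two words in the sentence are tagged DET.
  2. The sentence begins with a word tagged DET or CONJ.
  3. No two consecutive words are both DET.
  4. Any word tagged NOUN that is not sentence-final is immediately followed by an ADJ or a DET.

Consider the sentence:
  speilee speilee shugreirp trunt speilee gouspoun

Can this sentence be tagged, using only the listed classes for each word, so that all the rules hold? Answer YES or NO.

NO

Candidates per position — 1:speilee {ADJ}; 2:speilee {ADJ}; 3:shugreirp {ADJ,DET}; 4:trunt {NOUN,DET}; 5:speilee {ADJ}; 6:gouspoun {CONJ}.
Rule 2 cannot be satisfied by any choice of tags from the lexicon.
So there is no consistent tagging.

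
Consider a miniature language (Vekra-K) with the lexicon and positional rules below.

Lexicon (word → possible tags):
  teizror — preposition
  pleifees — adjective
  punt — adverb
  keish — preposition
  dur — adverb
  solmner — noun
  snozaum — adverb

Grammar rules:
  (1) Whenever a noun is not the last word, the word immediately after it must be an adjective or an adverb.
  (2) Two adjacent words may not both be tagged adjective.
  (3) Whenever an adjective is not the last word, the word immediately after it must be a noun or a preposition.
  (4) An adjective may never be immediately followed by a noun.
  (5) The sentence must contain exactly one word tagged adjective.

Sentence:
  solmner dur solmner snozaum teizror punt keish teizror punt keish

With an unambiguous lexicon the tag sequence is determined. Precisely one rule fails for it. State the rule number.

5

Fixed tagging: noun adverb noun adverb preposition adverb preposition preposition adverb preposition.
Checking each rule: R1 ✓, R2 ✓, R3 ✓, R4 ✓, R5 ✗.
Only rule 5 fails.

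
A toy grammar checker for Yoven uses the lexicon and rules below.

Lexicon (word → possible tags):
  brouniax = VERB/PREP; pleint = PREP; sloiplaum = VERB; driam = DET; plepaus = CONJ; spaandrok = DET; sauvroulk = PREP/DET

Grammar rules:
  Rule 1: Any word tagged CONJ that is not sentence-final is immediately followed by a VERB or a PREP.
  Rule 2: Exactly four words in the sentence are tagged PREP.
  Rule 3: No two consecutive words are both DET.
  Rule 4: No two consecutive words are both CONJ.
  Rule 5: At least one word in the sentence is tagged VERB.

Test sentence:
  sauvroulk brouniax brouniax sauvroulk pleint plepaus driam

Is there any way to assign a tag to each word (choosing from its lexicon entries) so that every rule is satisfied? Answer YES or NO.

NO

Candidates per position — 1:sauvroulk {PREP,DET}; 2:brouniax {VERB,PREP}; 3:brouniax {VERB,PREP}; 4:sauvroulk {PREP,DET}; 5:pleint {PREP}; 6:plepaus {CONJ}; 7:driam {DET}.
Rule 1 cannot be satisfied by any choice of tags from the lexicon.
So there is no consistent tagging.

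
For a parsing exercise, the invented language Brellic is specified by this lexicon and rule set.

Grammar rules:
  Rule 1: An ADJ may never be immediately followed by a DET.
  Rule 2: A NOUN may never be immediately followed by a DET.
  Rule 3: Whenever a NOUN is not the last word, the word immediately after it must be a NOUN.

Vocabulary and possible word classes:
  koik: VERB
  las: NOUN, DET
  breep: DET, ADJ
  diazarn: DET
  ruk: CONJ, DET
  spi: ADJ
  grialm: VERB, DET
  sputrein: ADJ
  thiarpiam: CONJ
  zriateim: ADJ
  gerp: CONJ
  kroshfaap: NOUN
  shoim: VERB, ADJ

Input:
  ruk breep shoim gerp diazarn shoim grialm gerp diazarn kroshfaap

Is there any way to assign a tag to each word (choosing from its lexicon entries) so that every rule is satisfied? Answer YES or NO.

YES

Candidates per position — 1:ruk {CONJ,DET}; 2:breep {DET,ADJ}; 3:shoim {VERB,ADJ}; 4:gerp {CONJ}; 5:diazarn {DET}; 6:shoim {VERB,ADJ}; 7:grialm {VERB,DET}; 8:gerp {CONJ}; 9:diazarn {DET}; 10:kroshfaap {NOUN}.
One satisfying assignment: DET ADJ VERB CONJ DET ADJ VERB CONJ DET NOUN.
Verifying each rule — rule 1 ok; rule 2 ok; rule 3 ok.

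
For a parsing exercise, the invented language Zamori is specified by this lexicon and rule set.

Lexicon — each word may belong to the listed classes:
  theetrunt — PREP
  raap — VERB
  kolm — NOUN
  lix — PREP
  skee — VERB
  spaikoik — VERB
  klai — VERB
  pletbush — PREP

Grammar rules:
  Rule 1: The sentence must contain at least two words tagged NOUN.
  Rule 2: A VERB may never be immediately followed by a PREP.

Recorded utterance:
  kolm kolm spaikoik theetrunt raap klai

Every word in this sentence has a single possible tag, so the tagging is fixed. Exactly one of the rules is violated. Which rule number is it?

Fixed tagging: NOUN NOUN VERB PREP VERB VERB.
Rule check: R1 holds, R2 violated.
Only rule 2 fails.

2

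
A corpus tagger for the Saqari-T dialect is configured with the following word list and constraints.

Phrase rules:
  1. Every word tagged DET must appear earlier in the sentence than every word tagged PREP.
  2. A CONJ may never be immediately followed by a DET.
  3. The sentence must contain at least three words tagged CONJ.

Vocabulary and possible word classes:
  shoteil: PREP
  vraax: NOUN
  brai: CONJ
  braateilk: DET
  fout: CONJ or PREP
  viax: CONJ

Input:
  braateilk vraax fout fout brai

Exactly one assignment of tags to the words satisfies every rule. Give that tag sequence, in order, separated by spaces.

Candidates per position — 1:braateilk {DET}; 2:vraax {NOUN}; 3:fout {CONJ,PREP}; 4:fout {CONJ,PREP}; 5:brai {CONJ}.
At position 3, choosing PREP makes rule 3 impossible to satisfy; hence CONJ.
At position 4, choosing PREP makes rule 3 impossible to satisfy; hence CONJ.
So the tagging must be: DET NOUN CONJ CONJ CONJ.
Verifying each rule — rule 1 ok; rule 2 ok; rule 3 ok.

DET NOUN CONJ CONJ CONJ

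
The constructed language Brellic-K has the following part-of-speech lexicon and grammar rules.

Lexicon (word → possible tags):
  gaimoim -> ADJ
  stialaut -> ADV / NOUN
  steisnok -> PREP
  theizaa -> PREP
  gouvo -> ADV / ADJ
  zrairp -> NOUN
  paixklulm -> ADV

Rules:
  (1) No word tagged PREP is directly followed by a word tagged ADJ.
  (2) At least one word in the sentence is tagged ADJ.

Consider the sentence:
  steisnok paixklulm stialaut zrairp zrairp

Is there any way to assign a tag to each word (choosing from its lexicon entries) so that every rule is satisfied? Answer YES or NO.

NO

Candidates per position — 1:steisnok {PREP}; 2:paixklulm {ADV}; 3:stialaut {ADV,NOUN}; 4:zrairp {NOUN}; 5:zrairp {NOUN}.
Rule 2 cannot be satisfied by any choice of tags from the lexicon.
So there is no consistent tagging.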